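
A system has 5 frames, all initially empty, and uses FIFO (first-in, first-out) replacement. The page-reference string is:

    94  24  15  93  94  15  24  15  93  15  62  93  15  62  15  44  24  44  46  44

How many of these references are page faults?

94 → miss, frames (94)
24 → miss, frames (94 24)
15 → miss, frames (94 24 15)
93 → miss, frames (94 24 15 93)
94 → hit
15 → hit
24 → hit
15 → hit
93 → hit
15 → hit
62 → miss, frames (94 24 15 93 62)
93 → hit
15 → hit
62 → hit
15 → hit
44 → miss, evict 94, frames (24 15 93 62 44)
24 → hit
44 → hit
46 → miss, evict 24, frames (15 93 62 44 46)
44 → hit
Page faults: 7.

7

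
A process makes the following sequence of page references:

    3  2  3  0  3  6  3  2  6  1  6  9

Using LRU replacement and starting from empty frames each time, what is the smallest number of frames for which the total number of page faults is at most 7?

f=1: 12 faults
f=2: 8 faults
f=3: 7 faults
f=4: 6 faults
f=5: 6 faults
f=6: 6 faults
Smallest f with faults ≤ 7 is 3.

3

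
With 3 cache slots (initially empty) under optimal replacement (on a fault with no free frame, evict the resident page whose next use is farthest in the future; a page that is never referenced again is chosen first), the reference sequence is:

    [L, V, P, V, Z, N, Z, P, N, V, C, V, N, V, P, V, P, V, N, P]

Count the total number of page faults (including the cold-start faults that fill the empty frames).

8

L -> fault, frames {L}
V -> fault, frames {L,V}
P -> fault, frames {L,V,P}
V -> hit
Z -> fault, evict L, frames {V,P,Z}
N -> fault, evict V, frames {P,Z,N}
Z -> hit
P -> hit
N -> hit
V -> fault, evict Z, frames {P,N,V}
C -> fault, evict P, frames {N,V,C}
V -> hit
N -> hit
V -> hit
P -> fault, evict C, frames {N,V,P}
V -> hit
P -> hit
V -> hit
N -> hit
P -> hit
Page faults: 8.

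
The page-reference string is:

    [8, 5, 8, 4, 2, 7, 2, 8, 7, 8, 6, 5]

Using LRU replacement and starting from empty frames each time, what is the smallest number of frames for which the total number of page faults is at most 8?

3

f=1: 12 faults
f=2: 9 faults
f=3: 8 faults
f=4: 7 faults
f=5: 7 faults
f=6: 6 faults
Smallest f with faults ≤ 8 is 3.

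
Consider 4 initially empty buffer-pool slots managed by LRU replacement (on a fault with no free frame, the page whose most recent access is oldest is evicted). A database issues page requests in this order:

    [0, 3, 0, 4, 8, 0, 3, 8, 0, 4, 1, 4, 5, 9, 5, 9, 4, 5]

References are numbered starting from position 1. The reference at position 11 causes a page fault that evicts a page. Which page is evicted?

3

pos 1: 0 → miss, frames (0)
pos 2: 3 → miss, frames (0 3)
pos 3: 0 → hit
pos 4: 4 → miss, frames (3 0 4)
pos 5: 8 → miss, frames (3 0 4 8)
pos 6: 0 → hit
pos 7: 3 → hit
pos 8: 8 → hit
pos 9: 0 → hit
pos 10: 4 → hit
pos 11: 1 → miss, evict 3, frames (8 0 4 1)
At position 11, page 3 is evicted.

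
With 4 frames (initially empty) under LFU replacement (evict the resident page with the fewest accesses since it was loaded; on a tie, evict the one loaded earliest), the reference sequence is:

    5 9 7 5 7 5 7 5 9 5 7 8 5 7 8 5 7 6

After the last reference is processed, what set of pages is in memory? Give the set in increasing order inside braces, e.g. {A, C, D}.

{5, 6, 7, 8}

5 -> miss, frames (5)
9 -> miss, frames (5 9)
7 -> miss, frames (5 9 7)
5 -> hit
7 -> hit
5 -> hit
7 -> hit
5 -> hit
9 -> hit
5 -> hit
7 -> hit
8 -> miss, frames (5 9 7 8)
5 -> hit
7 -> hit
8 -> hit
5 -> hit
7 -> hit
6 -> miss, evict 9, frames (5 7 8 6)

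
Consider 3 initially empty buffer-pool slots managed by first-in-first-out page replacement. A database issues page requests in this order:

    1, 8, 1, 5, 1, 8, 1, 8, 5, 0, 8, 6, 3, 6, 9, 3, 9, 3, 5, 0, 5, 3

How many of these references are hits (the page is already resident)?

1: miss, frames [1]
8: miss, frames [1, 8]
1: hit
5: miss, frames [1, 8, 5]
1: hit
8: hit
1: hit
8: hit
5: hit
0: miss, evict 1, frames [8, 5, 0]
8: hit
6: miss, evict 8, frames [5, 0, 6]
3: miss, evict 5, frames [0, 6, 3]
6: hit
9: miss, evict 0, frames [6, 3, 9]
3: hit
9: hit
3: hit
5: miss, evict 6, frames [3, 9, 5]
0: miss, evict 3, frames [9, 5, 0]
5: hit
3: miss, evict 9, frames [5, 0, 3]
Hits: 12.

12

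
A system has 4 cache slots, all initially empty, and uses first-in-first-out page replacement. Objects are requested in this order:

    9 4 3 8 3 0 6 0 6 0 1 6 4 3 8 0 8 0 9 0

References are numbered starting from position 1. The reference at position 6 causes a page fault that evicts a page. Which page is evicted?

pos 1: 9 -> fault, frames [9]
pos 2: 4 -> fault, frames [9, 4]
pos 3: 3 -> fault, frames [9, 4, 3]
pos 4: 8 -> fault, frames [9, 4, 3, 8]
pos 5: 3 -> hit
pos 6: 0 -> fault, evict 9, frames [4, 3, 8, 0]
At position 6, page 9 is evicted.

9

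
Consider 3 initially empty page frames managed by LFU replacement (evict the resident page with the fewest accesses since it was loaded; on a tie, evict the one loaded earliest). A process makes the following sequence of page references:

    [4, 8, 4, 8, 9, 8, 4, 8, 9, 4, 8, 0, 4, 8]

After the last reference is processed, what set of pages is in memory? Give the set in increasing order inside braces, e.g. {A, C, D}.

{0, 4, 8}

4: miss, frames {4}
8: miss, frames {4,8}
4: hit
8: hit
9: miss, frames {4,8,9}
8: hit
4: hit
8: hit
9: hit
4: hit
8: hit
0: miss, evict 9, frames {4,8,0}
4: hit
8: hit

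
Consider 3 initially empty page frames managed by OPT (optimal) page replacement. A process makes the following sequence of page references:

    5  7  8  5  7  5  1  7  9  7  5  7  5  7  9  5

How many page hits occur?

5 → miss, frames (5)
7 → miss, frames (5 7)
8 → miss, frames (5 7 8)
5 → hit
7 → hit
5 → hit
1 → miss, evict 8, frames (5 7 1)
7 → hit
9 → miss, evict 1, frames (5 7 9)
7 → hit
5 → hit
7 → hit
5 → hit
7 → hit
9 → hit
5 → hit
Hits: 11.

11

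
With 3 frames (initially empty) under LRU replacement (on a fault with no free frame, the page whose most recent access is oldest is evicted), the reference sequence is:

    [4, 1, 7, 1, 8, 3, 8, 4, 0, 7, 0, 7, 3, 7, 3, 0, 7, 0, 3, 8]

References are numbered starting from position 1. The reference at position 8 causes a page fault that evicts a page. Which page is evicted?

1

pos 1: 4 -> fault, frames [4]
pos 2: 1 -> fault, frames [4, 1]
pos 3: 7 -> fault, frames [4, 1, 7]
pos 4: 1 -> hit
pos 5: 8 -> fault, evict 4, frames [7, 1, 8]
pos 6: 3 -> fault, evict 7, frames [1, 8, 3]
pos 7: 8 -> hit
pos 8: 4 -> fault, evict 1, frames [3, 8, 4]
At position 8, page 1 is evicted.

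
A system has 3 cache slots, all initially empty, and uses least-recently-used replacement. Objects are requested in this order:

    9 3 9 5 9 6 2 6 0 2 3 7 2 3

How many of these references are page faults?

9 -> fault, frames [9]
3 -> fault, frames [9, 3]
9 -> hit
5 -> fault, frames [3, 9, 5]
9 -> hit
6 -> fault, evict 3, frames [5, 9, 6]
2 -> fault, evict 5, frames [9, 6, 2]
6 -> hit
0 -> fault, evict 9, frames [2, 6, 0]
2 -> hit
3 -> fault, evict 6, frames [0, 2, 3]
7 -> fault, evict 0, frames [2, 3, 7]
2 -> hit
3 -> hit
Page faults: 8.

8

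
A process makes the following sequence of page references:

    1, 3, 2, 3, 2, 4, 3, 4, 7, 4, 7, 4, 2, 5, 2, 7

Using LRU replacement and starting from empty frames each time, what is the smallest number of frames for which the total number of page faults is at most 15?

2

f=1: 16 faults
f=2: 9 faults
f=3: 8 faults
f=4: 6 faults
f=5: 6 faults
f=6: 6 faults
Smallest f with faults ≤ 15 is 2.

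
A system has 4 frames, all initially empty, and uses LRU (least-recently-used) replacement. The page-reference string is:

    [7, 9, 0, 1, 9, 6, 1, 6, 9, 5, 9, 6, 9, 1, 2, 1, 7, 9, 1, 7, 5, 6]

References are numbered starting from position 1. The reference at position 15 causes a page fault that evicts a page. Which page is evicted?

5

pos 1: 7 → miss, frames {7}
pos 2: 9 → miss, frames {7,9}
pos 3: 0 → miss, frames {7,9,0}
pos 4: 1 → miss, frames {7,9,0,1}
pos 5: 9 → hit
pos 6: 6 → miss, evict 7, frames {0,1,9,6}
pos 7: 1 → hit
pos 8: 6 → hit
pos 9: 9 → hit
pos 10: 5 → miss, evict 0, frames {1,6,9,5}
pos 11: 9 → hit
pos 12: 6 → hit
pos 13: 9 → hit
pos 14: 1 → hit
pos 15: 2 → miss, evict 5, frames {6,9,1,2}
At position 15, page 5 is evicted.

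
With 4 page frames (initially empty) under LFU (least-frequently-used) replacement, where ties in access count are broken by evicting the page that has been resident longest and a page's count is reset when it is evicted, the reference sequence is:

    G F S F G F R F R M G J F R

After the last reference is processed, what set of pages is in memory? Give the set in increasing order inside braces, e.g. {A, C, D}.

G: fault, frames {G}
F: fault, frames {G,F}
S: fault, frames {G,F,S}
F: hit
G: hit
F: hit
R: fault, frames {G,F,S,R}
F: hit
R: hit
M: fault, evict S, frames {G,F,R,M}
G: hit
J: fault, evict M, frames {G,F,R,J}
F: hit
R: hit

{F, G, J, R}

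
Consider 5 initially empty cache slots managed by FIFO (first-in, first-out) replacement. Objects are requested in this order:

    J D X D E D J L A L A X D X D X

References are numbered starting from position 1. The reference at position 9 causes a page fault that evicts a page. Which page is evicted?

pos 1: J → fault, frames (J)
pos 2: D → fault, frames (J D)
pos 3: X → fault, frames (J D X)
pos 4: D → hit
pos 5: E → fault, frames (J D X E)
pos 6: D → hit
pos 7: J → hit
pos 8: L → fault, frames (J D X E L)
pos 9: A → fault, evict J, frames (D X E L A)
At position 9, page J is evicted.

J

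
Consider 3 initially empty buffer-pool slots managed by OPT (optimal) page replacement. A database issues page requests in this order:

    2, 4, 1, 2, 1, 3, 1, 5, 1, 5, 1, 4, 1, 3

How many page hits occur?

8

2 -> miss, frames [2]
4 -> miss, frames [2, 4]
1 -> miss, frames [2, 4, 1]
2 -> hit
1 -> hit
3 -> miss, evict 2, frames [4, 1, 3]
1 -> hit
5 -> miss, evict 3, frames [4, 1, 5]
1 -> hit
5 -> hit
1 -> hit
4 -> hit
1 -> hit
3 -> miss, evict 5, frames [4, 1, 3]
Hits: 8.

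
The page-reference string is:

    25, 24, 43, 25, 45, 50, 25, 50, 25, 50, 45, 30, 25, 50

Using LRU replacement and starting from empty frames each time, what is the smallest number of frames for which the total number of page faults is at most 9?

f=1: 14 faults
f=2: 11 faults
f=3: 8 faults
f=4: 6 faults
f=5: 6 faults
f=6: 6 faults
Smallest f with faults ≤ 9 is 3.

3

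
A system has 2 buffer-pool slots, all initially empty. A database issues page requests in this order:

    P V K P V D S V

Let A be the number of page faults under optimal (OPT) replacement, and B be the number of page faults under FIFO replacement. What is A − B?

-2

Under OPT: F F F . F F F . → 6 faults.
Under FIFO: F F F F F F F F → 8 faults.
A − B = 6 − 8 = -2.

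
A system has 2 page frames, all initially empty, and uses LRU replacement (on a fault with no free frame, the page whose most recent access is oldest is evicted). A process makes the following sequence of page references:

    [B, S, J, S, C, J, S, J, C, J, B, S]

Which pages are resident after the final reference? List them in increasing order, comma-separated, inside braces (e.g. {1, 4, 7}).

{B, S}

B: fault, frames [B]
S: fault, frames [B, S]
J: fault, evict B, frames [S, J]
S: hit
C: fault, evict J, frames [S, C]
J: fault, evict S, frames [C, J]
S: fault, evict C, frames [J, S]
J: hit
C: fault, evict S, frames [J, C]
J: hit
B: fault, evict C, frames [J, B]
S: fault, evict J, frames [B, S]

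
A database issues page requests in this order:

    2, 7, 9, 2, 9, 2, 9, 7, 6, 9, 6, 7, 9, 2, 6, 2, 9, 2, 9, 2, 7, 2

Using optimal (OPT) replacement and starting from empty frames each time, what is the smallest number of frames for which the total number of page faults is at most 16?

2

f=1: 22 faults
f=2: 10 faults
f=3: 6 faults
f=4: 4 faults
Smallest f with faults ≤ 16 is 2.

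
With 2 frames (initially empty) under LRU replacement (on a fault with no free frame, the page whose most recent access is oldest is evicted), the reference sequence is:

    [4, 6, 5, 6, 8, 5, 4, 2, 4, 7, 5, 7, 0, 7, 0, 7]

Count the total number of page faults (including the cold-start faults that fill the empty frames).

10

4 → miss, frames [4]
6 → miss, frames [4, 6]
5 → miss, evict 4, frames [6, 5]
6 → hit
8 → miss, evict 5, frames [6, 8]
5 → miss, evict 6, frames [8, 5]
4 → miss, evict 8, frames [5, 4]
2 → miss, evict 5, frames [4, 2]
4 → hit
7 → miss, evict 2, frames [4, 7]
5 → miss, evict 4, frames [7, 5]
7 → hit
0 → miss, evict 5, frames [7, 0]
7 → hit
0 → hit
7 → hit
Page faults: 10.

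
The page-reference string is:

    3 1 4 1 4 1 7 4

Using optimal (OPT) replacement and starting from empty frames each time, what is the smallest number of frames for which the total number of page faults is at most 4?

f=1: 8 faults
f=2: 4 faults
f=3: 4 faults
f=4: 4 faults
Smallest f with faults ≤ 4 is 2.

2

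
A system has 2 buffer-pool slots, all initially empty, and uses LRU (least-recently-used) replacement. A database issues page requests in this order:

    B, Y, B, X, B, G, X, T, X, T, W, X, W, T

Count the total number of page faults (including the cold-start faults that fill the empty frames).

B: miss, frames (B)
Y: miss, frames (B Y)
B: hit
X: miss, evict Y, frames (B X)
B: hit
G: miss, evict X, frames (B G)
X: miss, evict B, frames (G X)
T: miss, evict G, frames (X T)
X: hit
T: hit
W: miss, evict X, frames (T W)
X: miss, evict T, frames (W X)
W: hit
T: miss, evict X, frames (W T)
Page faults: 9.

9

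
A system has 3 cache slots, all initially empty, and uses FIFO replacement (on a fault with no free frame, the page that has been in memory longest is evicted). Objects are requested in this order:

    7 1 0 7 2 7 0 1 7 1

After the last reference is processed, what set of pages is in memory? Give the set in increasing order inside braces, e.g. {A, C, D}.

{1, 2, 7}

7 -> miss, frames (7)
1 -> miss, frames (7 1)
0 -> miss, frames (7 1 0)
7 -> hit
2 -> miss, evict 7, frames (1 0 2)
7 -> miss, evict 1, frames (0 2 7)
0 -> hit
1 -> miss, evict 0, frames (2 7 1)
7 -> hit
1 -> hit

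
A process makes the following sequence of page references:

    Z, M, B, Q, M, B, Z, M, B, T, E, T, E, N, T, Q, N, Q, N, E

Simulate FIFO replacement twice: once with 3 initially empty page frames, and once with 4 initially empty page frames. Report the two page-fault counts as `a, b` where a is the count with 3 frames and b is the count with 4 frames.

3 frames: F F F F . . F F F F F . . F . F . . . . → 11 faults.
4 frames: F F F F . . . . . F F . . F . . . . . . → 7 faults.
7 < 11: adding a frame reduced faults, as is typical.

11, 7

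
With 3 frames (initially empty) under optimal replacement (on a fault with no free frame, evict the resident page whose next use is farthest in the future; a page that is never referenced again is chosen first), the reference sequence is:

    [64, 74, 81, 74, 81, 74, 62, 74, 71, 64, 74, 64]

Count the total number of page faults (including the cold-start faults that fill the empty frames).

64: miss, frames [64]
74: miss, frames [64, 74]
81: miss, frames [64, 74, 81]
74: hit
81: hit
74: hit
62: miss, evict 81, frames [64, 74, 62]
74: hit
71: miss, evict 62, frames [64, 74, 71]
64: hit
74: hit
64: hit
Page faults: 5.

5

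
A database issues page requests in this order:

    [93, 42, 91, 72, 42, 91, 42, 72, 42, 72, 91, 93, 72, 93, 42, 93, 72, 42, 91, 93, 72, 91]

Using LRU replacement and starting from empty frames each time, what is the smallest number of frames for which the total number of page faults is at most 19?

2

f=1: 22 faults
f=2: 17 faults
f=3: 9 faults
f=4: 4 faults
Smallest f with faults ≤ 19 is 2.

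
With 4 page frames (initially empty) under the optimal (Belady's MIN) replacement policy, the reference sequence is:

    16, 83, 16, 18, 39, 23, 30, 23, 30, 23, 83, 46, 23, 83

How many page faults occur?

16 -> fault, frames [16]
83 -> fault, frames [16, 83]
16 -> hit
18 -> fault, frames [16, 83, 18]
39 -> fault, frames [16, 83, 18, 39]
23 -> fault, evict 39, frames [16, 83, 18, 23]
30 -> fault, evict 18, frames [16, 83, 23, 30]
23 -> hit
30 -> hit
23 -> hit
83 -> hit
46 -> fault, evict 30, frames [16, 83, 23, 46]
23 -> hit
83 -> hit
Page faults: 7.

7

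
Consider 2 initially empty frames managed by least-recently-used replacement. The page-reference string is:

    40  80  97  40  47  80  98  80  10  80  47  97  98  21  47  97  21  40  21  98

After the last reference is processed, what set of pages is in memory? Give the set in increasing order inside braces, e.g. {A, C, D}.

40 → miss, frames {40}
80 → miss, frames {40,80}
97 → miss, evict 40, frames {80,97}
40 → miss, evict 80, frames {97,40}
47 → miss, evict 97, frames {40,47}
80 → miss, evict 40, frames {47,80}
98 → miss, evict 47, frames {80,98}
80 → hit
10 → miss, evict 98, frames {80,10}
80 → hit
47 → miss, evict 10, frames {80,47}
97 → miss, evict 80, frames {47,97}
98 → miss, evict 47, frames {97,98}
21 → miss, evict 97, frames {98,21}
47 → miss, evict 98, frames {21,47}
97 → miss, evict 21, frames {47,97}
21 → miss, evict 47, frames {97,21}
40 → miss, evict 97, frames {21,40}
21 → hit
98 → miss, evict 40, frames {21,98}

{21, 98}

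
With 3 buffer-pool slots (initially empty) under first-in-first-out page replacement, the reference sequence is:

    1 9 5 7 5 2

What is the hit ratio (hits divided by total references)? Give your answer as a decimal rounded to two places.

1 -> miss, frames [1]
9 -> miss, frames [1, 9]
5 -> miss, frames [1, 9, 5]
7 -> miss, evict 1, frames [9, 5, 7]
5 -> hit
2 -> miss, evict 9, frames [5, 7, 2]
Hits: 1 of 6 references → 1/6 = 0.1667.

0.17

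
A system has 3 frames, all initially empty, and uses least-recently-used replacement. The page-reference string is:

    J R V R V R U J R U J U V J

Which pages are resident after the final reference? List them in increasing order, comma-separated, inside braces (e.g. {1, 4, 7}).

{J, U, V}

J: fault, frames (J)
R: fault, frames (J R)
V: fault, frames (J R V)
R: hit
V: hit
R: hit
U: fault, evict J, frames (V R U)
J: fault, evict V, frames (R U J)
R: hit
U: hit
J: hit
U: hit
V: fault, evict R, frames (J U V)
J: hit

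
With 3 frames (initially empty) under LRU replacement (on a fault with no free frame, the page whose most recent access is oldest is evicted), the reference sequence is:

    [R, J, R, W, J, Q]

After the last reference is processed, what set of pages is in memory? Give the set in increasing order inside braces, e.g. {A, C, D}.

{J, Q, W}

R -> fault, frames {R}
J -> fault, frames {R,J}
R -> hit
W -> fault, frames {J,R,W}
J -> hit
Q -> fault, evict R, frames {W,J,Q}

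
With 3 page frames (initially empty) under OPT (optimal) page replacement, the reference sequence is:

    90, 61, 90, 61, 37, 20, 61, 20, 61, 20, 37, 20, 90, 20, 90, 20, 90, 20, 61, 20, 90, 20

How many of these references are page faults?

5

90: fault, frames {90}
61: fault, frames {90,61}
90: hit
61: hit
37: fault, frames {90,61,37}
20: fault, evict 90, frames {61,37,20}
61: hit
20: hit
61: hit
20: hit
37: hit
20: hit
90: fault, evict 37, frames {61,20,90}
20: hit
90: hit
20: hit
90: hit
20: hit
61: hit
20: hit
90: hit
20: hit
Page faults: 5.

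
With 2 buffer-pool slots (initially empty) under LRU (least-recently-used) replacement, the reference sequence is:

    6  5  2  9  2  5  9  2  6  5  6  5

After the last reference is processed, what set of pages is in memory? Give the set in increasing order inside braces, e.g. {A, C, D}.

{5, 6}

6: miss, frames {6}
5: miss, frames {6,5}
2: miss, evict 6, frames {5,2}
9: miss, evict 5, frames {2,9}
2: hit
5: miss, evict 9, frames {2,5}
9: miss, evict 2, frames {5,9}
2: miss, evict 5, frames {9,2}
6: miss, evict 9, frames {2,6}
5: miss, evict 2, frames {6,5}
6: hit
5: hit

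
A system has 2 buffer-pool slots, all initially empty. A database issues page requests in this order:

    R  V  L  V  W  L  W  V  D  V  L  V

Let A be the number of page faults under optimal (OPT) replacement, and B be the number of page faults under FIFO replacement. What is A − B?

Under OPT: F F F . F . . F F . F . → 7 faults.
Under FIFO: F F F . F . . F F . F F → 8 faults.
A − B = 7 − 8 = -1.

-1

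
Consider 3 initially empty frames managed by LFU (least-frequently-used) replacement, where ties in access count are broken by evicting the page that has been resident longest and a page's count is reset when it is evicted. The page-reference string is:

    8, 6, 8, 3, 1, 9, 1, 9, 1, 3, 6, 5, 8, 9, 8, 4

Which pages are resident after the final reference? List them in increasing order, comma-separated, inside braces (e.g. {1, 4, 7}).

{1, 4, 9}

8 → miss, frames (8)
6 → miss, frames (8 6)
8 → hit
3 → miss, frames (8 6 3)
1 → miss, evict 6, frames (8 3 1)
9 → miss, evict 3, frames (8 1 9)
1 → hit
9 → hit
1 → hit
3 → miss, evict 8, frames (1 9 3)
6 → miss, evict 3, frames (1 9 6)
5 → miss, evict 6, frames (1 9 5)
8 → miss, evict 5, frames (1 9 8)
9 → hit
8 → hit
4 → miss, evict 8, frames (1 9 4)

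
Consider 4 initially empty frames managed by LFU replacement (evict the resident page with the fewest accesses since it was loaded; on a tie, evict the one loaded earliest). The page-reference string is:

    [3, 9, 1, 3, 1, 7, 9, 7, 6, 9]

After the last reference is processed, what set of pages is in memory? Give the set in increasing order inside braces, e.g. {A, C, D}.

{1, 6, 7, 9}

3 -> miss, frames [3]
9 -> miss, frames [3, 9]
1 -> miss, frames [3, 9, 1]
3 -> hit
1 -> hit
7 -> miss, frames [3, 9, 1, 7]
9 -> hit
7 -> hit
6 -> miss, evict 3, frames [9, 1, 7, 6]
9 -> hit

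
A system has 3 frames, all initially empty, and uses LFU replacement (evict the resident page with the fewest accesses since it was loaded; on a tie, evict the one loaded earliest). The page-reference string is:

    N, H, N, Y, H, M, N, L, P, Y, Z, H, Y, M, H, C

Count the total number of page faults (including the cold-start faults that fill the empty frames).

11

N -> miss, frames (N)
H -> miss, frames (N H)
N -> hit
Y -> miss, frames (N H Y)
H -> hit
M -> miss, evict Y, frames (N H M)
N -> hit
L -> miss, evict M, frames (N H L)
P -> miss, evict L, frames (N H P)
Y -> miss, evict P, frames (N H Y)
Z -> miss, evict Y, frames (N H Z)
H -> hit
Y -> miss, evict Z, frames (N H Y)
M -> miss, evict Y, frames (N H M)
H -> hit
C -> miss, evict M, frames (N H C)
Page faults: 11.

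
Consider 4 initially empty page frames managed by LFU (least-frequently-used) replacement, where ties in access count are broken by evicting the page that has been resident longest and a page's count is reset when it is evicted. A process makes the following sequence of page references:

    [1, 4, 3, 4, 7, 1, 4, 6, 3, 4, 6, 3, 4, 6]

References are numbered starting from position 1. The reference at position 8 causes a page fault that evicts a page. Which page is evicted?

3

pos 1: 1 -> miss, frames {1}
pos 2: 4 -> miss, frames {1,4}
pos 3: 3 -> miss, frames {1,4,3}
pos 4: 4 -> hit
pos 5: 7 -> miss, frames {1,4,3,7}
pos 6: 1 -> hit
pos 7: 4 -> hit
pos 8: 6 -> miss, evict 3, frames {1,4,7,6}
At position 8, page 3 is evicted.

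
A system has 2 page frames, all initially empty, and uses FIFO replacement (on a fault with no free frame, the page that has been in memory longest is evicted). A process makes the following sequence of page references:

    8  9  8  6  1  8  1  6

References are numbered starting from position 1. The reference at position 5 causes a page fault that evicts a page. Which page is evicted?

9

pos 1: 8: fault, frames {8}
pos 2: 9: fault, frames {8,9}
pos 3: 8: hit
pos 4: 6: fault, evict 8, frames {9,6}
pos 5: 1: fault, evict 9, frames {6,1}
At position 5, page 9 is evicted.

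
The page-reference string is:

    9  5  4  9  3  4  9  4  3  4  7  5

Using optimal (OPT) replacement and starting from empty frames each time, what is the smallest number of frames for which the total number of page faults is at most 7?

3

f=1: 12 faults
f=2: 8 faults
f=3: 6 faults
f=4: 5 faults
f=5: 5 faults
Smallest f with faults ≤ 7 is 3.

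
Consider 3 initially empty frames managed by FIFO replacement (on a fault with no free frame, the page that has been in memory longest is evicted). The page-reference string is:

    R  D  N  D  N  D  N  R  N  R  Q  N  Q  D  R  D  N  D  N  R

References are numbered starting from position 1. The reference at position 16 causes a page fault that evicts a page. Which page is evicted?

N

pos 1: R: miss, frames {R}
pos 2: D: miss, frames {R,D}
pos 3: N: miss, frames {R,D,N}
pos 4: D: hit
pos 5: N: hit
pos 6: D: hit
pos 7: N: hit
pos 8: R: hit
pos 9: N: hit
pos 10: R: hit
pos 11: Q: miss, evict R, frames {D,N,Q}
pos 12: N: hit
pos 13: Q: hit
pos 14: D: hit
pos 15: R: miss, evict D, frames {N,Q,R}
pos 16: D: miss, evict N, frames {Q,R,D}
At position 16, page N is evicted.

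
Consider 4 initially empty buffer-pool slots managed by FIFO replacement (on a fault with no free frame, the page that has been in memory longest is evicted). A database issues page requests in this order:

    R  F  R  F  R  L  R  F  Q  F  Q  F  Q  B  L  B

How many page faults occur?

R → fault, frames [R]
F → fault, frames [R, F]
R → hit
F → hit
R → hit
L → fault, frames [R, F, L]
R → hit
F → hit
Q → fault, frames [R, F, L, Q]
F → hit
Q → hit
F → hit
Q → hit
B → fault, evict R, frames [F, L, Q, B]
L → hit
B → hit
Page faults: 5.

5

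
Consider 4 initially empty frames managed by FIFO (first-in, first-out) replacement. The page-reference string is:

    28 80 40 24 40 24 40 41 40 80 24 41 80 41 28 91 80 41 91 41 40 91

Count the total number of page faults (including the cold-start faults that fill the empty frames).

28: fault, frames {28}
80: fault, frames {28,80}
40: fault, frames {28,80,40}
24: fault, frames {28,80,40,24}
40: hit
24: hit
40: hit
41: fault, evict 28, frames {80,40,24,41}
40: hit
80: hit
24: hit
41: hit
80: hit
41: hit
28: fault, evict 80, frames {40,24,41,28}
91: fault, evict 40, frames {24,41,28,91}
80: fault, evict 24, frames {41,28,91,80}
41: hit
91: hit
41: hit
40: fault, evict 41, frames {28,91,80,40}
91: hit
Page faults: 9.

9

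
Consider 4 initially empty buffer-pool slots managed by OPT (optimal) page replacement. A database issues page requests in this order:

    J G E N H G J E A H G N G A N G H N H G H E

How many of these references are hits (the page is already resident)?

14

J -> miss, frames {J}
G -> miss, frames {J,G}
E -> miss, frames {J,G,E}
N -> miss, frames {J,G,E,N}
H -> miss, evict N, frames {J,G,E,H}
G -> hit
J -> hit
E -> hit
A -> miss, evict J, frames {G,E,H,A}
H -> hit
G -> hit
N -> miss, evict E, frames {G,H,A,N}
G -> hit
A -> hit
N -> hit
G -> hit
H -> hit
N -> hit
H -> hit
G -> hit
H -> hit
E -> miss, evict N, frames {G,H,A,E}
Hits: 14.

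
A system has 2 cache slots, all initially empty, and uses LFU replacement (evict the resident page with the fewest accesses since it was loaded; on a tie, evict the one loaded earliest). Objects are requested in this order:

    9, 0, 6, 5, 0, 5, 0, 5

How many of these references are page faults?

9 -> fault, frames [9]
0 -> fault, frames [9, 0]
6 -> fault, evict 9, frames [0, 6]
5 -> fault, evict 0, frames [6, 5]
0 -> fault, evict 6, frames [5, 0]
5 -> hit
0 -> hit
5 -> hit
Page faults: 5.

5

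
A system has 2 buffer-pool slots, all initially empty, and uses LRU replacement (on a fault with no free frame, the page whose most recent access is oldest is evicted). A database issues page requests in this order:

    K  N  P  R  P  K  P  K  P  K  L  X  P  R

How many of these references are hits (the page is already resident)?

K -> miss, frames (K)
N -> miss, frames (K N)
P -> miss, evict K, frames (N P)
R -> miss, evict N, frames (P R)
P -> hit
K -> miss, evict R, frames (P K)
P -> hit
K -> hit
P -> hit
K -> hit
L -> miss, evict P, frames (K L)
X -> miss, evict K, frames (L X)
P -> miss, evict L, frames (X P)
R -> miss, evict X, frames (P R)
Hits: 5.

5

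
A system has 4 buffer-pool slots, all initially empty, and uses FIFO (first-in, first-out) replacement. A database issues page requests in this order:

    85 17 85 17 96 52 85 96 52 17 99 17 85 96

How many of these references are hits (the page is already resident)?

8

85 -> miss, frames {85}
17 -> miss, frames {85,17}
85 -> hit
17 -> hit
96 -> miss, frames {85,17,96}
52 -> miss, frames {85,17,96,52}
85 -> hit
96 -> hit
52 -> hit
17 -> hit
99 -> miss, evict 85, frames {17,96,52,99}
17 -> hit
85 -> miss, evict 17, frames {96,52,99,85}
96 -> hit
Hits: 8.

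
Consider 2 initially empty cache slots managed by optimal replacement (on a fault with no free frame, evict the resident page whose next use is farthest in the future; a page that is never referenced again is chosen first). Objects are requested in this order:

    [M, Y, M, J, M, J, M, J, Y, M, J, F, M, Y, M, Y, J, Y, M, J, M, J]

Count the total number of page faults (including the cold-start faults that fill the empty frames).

M: miss, frames {M}
Y: miss, frames {M,Y}
M: hit
J: miss, evict Y, frames {M,J}
M: hit
J: hit
M: hit
J: hit
Y: miss, evict J, frames {M,Y}
M: hit
J: miss, evict Y, frames {M,J}
F: miss, evict J, frames {M,F}
M: hit
Y: miss, evict F, frames {M,Y}
M: hit
Y: hit
J: miss, evict M, frames {Y,J}
Y: hit
M: miss, evict Y, frames {J,M}
J: hit
M: hit
J: hit
Page faults: 9.

9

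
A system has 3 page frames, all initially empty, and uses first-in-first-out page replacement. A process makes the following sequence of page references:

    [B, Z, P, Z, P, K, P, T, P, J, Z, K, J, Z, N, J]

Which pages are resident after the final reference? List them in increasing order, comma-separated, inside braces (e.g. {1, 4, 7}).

{J, K, N}

B: miss, frames {B}
Z: miss, frames {B,Z}
P: miss, frames {B,Z,P}
Z: hit
P: hit
K: miss, evict B, frames {Z,P,K}
P: hit
T: miss, evict Z, frames {P,K,T}
P: hit
J: miss, evict P, frames {K,T,J}
Z: miss, evict K, frames {T,J,Z}
K: miss, evict T, frames {J,Z,K}
J: hit
Z: hit
N: miss, evict J, frames {Z,K,N}
J: miss, evict Z, frames {K,N,J}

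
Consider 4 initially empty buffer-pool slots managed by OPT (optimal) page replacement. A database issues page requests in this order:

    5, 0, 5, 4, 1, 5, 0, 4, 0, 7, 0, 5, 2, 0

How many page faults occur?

6

5 → fault, frames (5)
0 → fault, frames (5 0)
5 → hit
4 → fault, frames (5 0 4)
1 → fault, frames (5 0 4 1)
5 → hit
0 → hit
4 → hit
0 → hit
7 → fault, evict 1, frames (5 0 4 7)
0 → hit
5 → hit
2 → fault, evict 7, frames (5 0 4 2)
0 → hit
Page faults: 6.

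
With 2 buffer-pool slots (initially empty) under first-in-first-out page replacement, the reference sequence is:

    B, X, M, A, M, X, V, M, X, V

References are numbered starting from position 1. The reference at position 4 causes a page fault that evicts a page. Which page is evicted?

X

pos 1: B → fault, frames {B}
pos 2: X → fault, frames {B,X}
pos 3: M → fault, evict B, frames {X,M}
pos 4: A → fault, evict X, frames {M,A}
At position 4, page X is evicted.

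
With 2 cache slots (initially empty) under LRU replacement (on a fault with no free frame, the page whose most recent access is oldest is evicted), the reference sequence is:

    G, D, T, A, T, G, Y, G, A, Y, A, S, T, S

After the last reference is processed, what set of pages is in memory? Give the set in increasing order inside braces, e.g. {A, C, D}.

{S, T}

G → miss, frames {G}
D → miss, frames {G,D}
T → miss, evict G, frames {D,T}
A → miss, evict D, frames {T,A}
T → hit
G → miss, evict A, frames {T,G}
Y → miss, evict T, frames {G,Y}
G → hit
A → miss, evict Y, frames {G,A}
Y → miss, evict G, frames {A,Y}
A → hit
S → miss, evict Y, frames {A,S}
T → miss, evict A, frames {S,T}
S → hit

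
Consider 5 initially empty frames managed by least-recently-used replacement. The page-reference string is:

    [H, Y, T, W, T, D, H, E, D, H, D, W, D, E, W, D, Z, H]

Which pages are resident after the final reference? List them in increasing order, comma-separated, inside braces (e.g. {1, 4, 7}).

{D, E, H, W, Z}

H: miss, frames [H]
Y: miss, frames [H, Y]
T: miss, frames [H, Y, T]
W: miss, frames [H, Y, T, W]
T: hit
D: miss, frames [H, Y, W, T, D]
H: hit
E: miss, evict Y, frames [W, T, D, H, E]
D: hit
H: hit
D: hit
W: hit
D: hit
E: hit
W: hit
D: hit
Z: miss, evict T, frames [H, E, W, D, Z]
H: hit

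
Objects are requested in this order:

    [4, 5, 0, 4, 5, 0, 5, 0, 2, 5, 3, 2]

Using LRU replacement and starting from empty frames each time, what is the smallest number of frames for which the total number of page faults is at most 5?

f=1: 12 faults
f=2: 10 faults
f=3: 5 faults
f=4: 5 faults
f=5: 5 faults
Smallest f with faults ≤ 5 is 3.

3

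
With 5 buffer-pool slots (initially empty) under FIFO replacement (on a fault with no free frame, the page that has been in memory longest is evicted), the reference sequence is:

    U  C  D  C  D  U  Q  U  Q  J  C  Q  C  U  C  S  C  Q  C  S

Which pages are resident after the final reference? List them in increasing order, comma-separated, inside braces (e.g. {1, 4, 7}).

U → fault, frames (U)
C → fault, frames (U C)
D → fault, frames (U C D)
C → hit
D → hit
U → hit
Q → fault, frames (U C D Q)
U → hit
Q → hit
J → fault, frames (U C D Q J)
C → hit
Q → hit
C → hit
U → hit
C → hit
S → fault, evict U, frames (C D Q J S)
C → hit
Q → hit
C → hit
S → hit

{C, D, J, Q, S}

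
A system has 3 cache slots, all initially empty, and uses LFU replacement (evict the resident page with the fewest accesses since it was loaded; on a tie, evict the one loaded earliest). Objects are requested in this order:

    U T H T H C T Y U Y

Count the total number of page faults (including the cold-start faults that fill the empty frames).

U: miss, frames (U)
T: miss, frames (U T)
H: miss, frames (U T H)
T: hit
H: hit
C: miss, evict U, frames (T H C)
T: hit
Y: miss, evict C, frames (T H Y)
U: miss, evict Y, frames (T H U)
Y: miss, evict U, frames (T H Y)
Page faults: 7.

7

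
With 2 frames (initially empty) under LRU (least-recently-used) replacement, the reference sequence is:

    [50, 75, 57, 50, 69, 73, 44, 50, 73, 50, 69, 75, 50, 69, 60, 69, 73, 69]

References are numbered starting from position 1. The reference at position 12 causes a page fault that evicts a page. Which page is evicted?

pos 1: 50: fault, frames {50}
pos 2: 75: fault, frames {50,75}
pos 3: 57: fault, evict 50, frames {75,57}
pos 4: 50: fault, evict 75, frames {57,50}
pos 5: 69: fault, evict 57, frames {50,69}
pos 6: 73: fault, evict 50, frames {69,73}
pos 7: 44: fault, evict 69, frames {73,44}
pos 8: 50: fault, evict 73, frames {44,50}
pos 9: 73: fault, evict 44, frames {50,73}
pos 10: 50: hit
pos 11: 69: fault, evict 73, frames {50,69}
pos 12: 75: fault, evict 50, frames {69,75}
At position 12, page 50 is evicted.

50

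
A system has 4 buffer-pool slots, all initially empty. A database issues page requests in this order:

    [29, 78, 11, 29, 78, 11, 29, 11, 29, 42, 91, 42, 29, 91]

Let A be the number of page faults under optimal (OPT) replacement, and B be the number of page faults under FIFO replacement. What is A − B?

-1

Under OPT: F F F . . . . . . F F . . . → 5 faults.
Under FIFO: F F F . . . . . . F F . F . → 6 faults.
A − B = 5 − 6 = -1.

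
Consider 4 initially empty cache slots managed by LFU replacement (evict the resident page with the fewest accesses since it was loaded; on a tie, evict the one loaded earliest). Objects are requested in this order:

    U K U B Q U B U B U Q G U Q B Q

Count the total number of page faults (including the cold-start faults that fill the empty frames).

U: fault, frames (U)
K: fault, frames (U K)
U: hit
B: fault, frames (U K B)
Q: fault, frames (U K B Q)
U: hit
B: hit
U: hit
B: hit
U: hit
Q: hit
G: fault, evict K, frames (U B Q G)
U: hit
Q: hit
B: hit
Q: hit
Page faults: 5.

5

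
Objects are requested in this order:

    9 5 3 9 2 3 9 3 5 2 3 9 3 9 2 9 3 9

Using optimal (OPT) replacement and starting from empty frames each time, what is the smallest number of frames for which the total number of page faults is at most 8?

3

f=1: 18 faults
f=2: 10 faults
f=3: 6 faults
f=4: 4 faults
Smallest f with faults ≤ 8 is 3.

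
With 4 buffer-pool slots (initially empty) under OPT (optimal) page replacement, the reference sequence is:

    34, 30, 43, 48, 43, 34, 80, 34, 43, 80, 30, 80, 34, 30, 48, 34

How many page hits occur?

10

34: miss, frames [34]
30: miss, frames [34, 30]
43: miss, frames [34, 30, 43]
48: miss, frames [34, 30, 43, 48]
43: hit
34: hit
80: miss, evict 48, frames [34, 30, 43, 80]
34: hit
43: hit
80: hit
30: hit
80: hit
34: hit
30: hit
48: miss, evict 80, frames [34, 30, 43, 48]
34: hit
Hits: 10.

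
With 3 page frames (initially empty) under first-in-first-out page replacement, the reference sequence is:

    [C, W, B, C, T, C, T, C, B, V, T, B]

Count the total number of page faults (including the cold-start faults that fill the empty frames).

C -> fault, frames (C)
W -> fault, frames (C W)
B -> fault, frames (C W B)
C -> hit
T -> fault, evict C, frames (W B T)
C -> fault, evict W, frames (B T C)
T -> hit
C -> hit
B -> hit
V -> fault, evict B, frames (T C V)
T -> hit
B -> fault, evict T, frames (C V B)
Page faults: 7.

7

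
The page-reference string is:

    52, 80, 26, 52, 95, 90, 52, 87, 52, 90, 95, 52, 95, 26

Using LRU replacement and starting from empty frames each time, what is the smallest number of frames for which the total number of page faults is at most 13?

f=1: 14 faults
f=2: 12 faults
f=3: 8 faults
f=4: 7 faults
f=5: 6 faults
f=6: 6 faults
Smallest f with faults ≤ 13 is 2.

2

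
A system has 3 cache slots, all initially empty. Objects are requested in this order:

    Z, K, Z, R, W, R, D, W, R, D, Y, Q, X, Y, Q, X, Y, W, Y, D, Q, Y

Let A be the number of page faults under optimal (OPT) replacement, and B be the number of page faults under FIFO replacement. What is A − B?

Under OPT: F F . F F . F . . . F F F . . . . F . F . . → 10 faults.
Under FIFO: F F . F F . F . . . F F F . . . . F F F F . → 12 faults.
A − B = 10 − 12 = -2.

-2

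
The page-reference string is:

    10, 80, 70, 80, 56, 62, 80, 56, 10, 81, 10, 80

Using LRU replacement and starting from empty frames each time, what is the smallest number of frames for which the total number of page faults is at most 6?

5

f=1: 12 faults
f=2: 10 faults
f=3: 8 faults
f=4: 7 faults
f=5: 6 faults
f=6: 6 faults
Smallest f with faults ≤ 6 is 5.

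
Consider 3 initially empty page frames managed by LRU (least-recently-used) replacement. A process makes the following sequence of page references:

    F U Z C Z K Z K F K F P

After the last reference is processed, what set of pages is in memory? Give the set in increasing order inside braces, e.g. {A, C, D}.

F → miss, frames {F}
U → miss, frames {F,U}
Z → miss, frames {F,U,Z}
C → miss, evict F, frames {U,Z,C}
Z → hit
K → miss, evict U, frames {C,Z,K}
Z → hit
K → hit
F → miss, evict C, frames {Z,K,F}
K → hit
F → hit
P → miss, evict Z, frames {K,F,P}

{F, K, P}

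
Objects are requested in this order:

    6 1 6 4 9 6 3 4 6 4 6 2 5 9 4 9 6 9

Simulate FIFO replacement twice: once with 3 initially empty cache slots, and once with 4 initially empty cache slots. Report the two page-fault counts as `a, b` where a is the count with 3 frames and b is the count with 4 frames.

12, 11

3 frames: F F . F F F F F . . . F F F F . F . → 12 faults.
4 frames: F F . F F . F . F . . F F F F . F . → 11 faults.
11 < 12: adding a frame reduced faults, as is typical.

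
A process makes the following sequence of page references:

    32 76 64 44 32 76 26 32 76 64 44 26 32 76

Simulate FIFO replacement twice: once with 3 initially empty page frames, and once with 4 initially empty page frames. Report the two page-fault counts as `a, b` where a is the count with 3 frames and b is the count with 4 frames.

11, 12

3 frames: F F F F F F F . . F F . F F → 11 faults.
4 frames: F F F F . . F F F F F F F F → 12 faults.
12 > 11: adding a frame increased faults — Belady's anomaly.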